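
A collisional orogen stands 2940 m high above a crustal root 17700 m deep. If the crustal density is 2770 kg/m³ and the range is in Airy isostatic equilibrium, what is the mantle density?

3230 kg/m³

Airy balance: ρ_c h = (ρ_m − ρ_c) r → ρ_m = ρ_c (1 + h/r).
ρ_m = 2770 × (1 + 2940 m/17700 m) = 3230 kg/m³.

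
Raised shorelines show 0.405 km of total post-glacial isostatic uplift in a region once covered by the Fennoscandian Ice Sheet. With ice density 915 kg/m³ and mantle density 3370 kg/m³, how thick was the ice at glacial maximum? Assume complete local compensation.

u = t ρ_ice/ρ_m → t = u ρ_m/ρ_ice = 0.405 km × 3370/915 = 1.49 km.

1.49 km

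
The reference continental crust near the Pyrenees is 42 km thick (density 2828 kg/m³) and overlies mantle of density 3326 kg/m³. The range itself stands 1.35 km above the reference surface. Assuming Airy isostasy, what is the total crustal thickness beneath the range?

Root depth r = h ρ_c / (ρ_m − ρ_c) = 1.35 km × 2828 / 498 = 7.666 km.
Total thickness = T + h + r = 42 km + 1.35 km + 7.666 km = 51 km.

51 km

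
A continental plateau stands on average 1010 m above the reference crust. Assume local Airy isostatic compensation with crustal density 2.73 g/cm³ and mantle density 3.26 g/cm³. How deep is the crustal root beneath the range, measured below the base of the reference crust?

Balancing pressure at the compensation depth: the weight of the topography is balanced by the buoyancy of the root, ρ_c h = (ρ_m − ρ_c) r.
r = h · ρ_c / (ρ_m − ρ_c) = 1010 m × 2.73 / (3.26 − 2.73) = 5200 m.

5200 m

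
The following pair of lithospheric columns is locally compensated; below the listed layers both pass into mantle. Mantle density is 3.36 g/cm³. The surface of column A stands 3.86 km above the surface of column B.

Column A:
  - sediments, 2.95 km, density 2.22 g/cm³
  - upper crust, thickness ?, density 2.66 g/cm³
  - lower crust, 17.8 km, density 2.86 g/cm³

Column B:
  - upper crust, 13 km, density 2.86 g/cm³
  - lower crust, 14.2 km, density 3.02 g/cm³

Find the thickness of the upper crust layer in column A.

17.2 km

Take the compensation level at the base of the deeper column (depth z_c below the surface of column A) and equate Σ ρ_i t_i down to z_c; mantle fills any gap and the z_c terms cancel.
Column A: 2.95×2.22 + x×2.66 + 17.8×2.86 + (z_c − 20.75 − x)×3.36
Column B: 3.86×0 + 13×2.86 + 14.2×3.02 + (z_c − 3.86 − 27.2)×3.36
The z_c×3.36 term appears on both sides and cancels. Collect the known terms of each column as K = Σ(ρt)_known − 3.36 × (depth of known layers): K_A = 57.457 − 3.36×20.75 = −12.263; K_B = 80.064 − 3.36×(3.86 + 27.2) = −24.2976.
Balance: K_A − x×(3.36 − 2.66) = K_B, so x = (K_A − K_B)/(3.36 − 2.66) = 12.0346/0.7 = 17.2 km.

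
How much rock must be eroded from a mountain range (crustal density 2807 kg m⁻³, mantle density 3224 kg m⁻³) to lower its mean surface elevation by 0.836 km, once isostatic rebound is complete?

Net drop Δ = e − u = e − e ρ_c/ρ_m = e (ρ_m − ρ_c)/ρ_m.
e = Δ ρ_m/(ρ_m − ρ_c) = 0.836 km × 3224/417 = 6.46 km.

6.46 km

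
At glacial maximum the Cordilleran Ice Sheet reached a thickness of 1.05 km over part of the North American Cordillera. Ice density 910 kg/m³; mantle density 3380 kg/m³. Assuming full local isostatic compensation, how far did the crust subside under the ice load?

0.283 km

For local isostatic compensation: the ice load ρ_ice t is balanced by mantle displaced below, ρ_m s.
s = t ρ_ice / ρ_m = 1.05 km × 910/3380 = 0.283 km.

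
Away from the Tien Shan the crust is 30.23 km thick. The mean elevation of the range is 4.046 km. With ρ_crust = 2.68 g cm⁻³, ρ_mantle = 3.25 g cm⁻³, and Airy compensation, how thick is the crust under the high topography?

53.3 km

Root depth r = h ρ_c / (ρ_m − ρ_c) = 4.046 km × 2.68 / 0.57 = 19.02 km.
Total thickness = T + h + r = 30.23 km + 4.046 km + 19.02 km = 53.3 km.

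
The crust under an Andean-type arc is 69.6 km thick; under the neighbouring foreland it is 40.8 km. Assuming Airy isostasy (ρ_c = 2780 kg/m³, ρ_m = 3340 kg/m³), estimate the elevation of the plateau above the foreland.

4.83 km

Excess crust Δ = 69.6 km − 40.8 km = 28.8 km, split between elevation h and root r with h + r = Δ.
Airy balance ρ_c h = (ρ_m − ρ_c) r gives r = h ρ_c/(ρ_m − ρ_c), so h (1 + ρ_c/(ρ_m − ρ_c)) = Δ, i.e. h = Δ (ρ_m − ρ_c)/ρ_m.
h = 28.8 km × 560/3340 = 4.83 km.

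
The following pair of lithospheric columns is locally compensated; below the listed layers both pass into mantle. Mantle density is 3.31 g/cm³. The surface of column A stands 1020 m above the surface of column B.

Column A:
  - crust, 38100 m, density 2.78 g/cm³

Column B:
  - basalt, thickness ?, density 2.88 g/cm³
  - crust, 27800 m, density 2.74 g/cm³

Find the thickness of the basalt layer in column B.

Take the compensation level at the base of the deeper column (depth z_c below the surface of column A) and equate Σ ρ_i t_i down to z_c; mantle fills any gap and the z_c terms cancel.
Column A: 38100×2.78 + (z_c − 38100)×3.31
Column B: 1020×0 + x×2.88 + 27800×2.74 + (z_c − 1020 − 27800 − x)×3.31
The z_c×3.31 term appears on both sides and cancels. Collect the known terms of each column as K = Σ(ρt)_known − 3.31 × (depth of known layers): K_A = 105918 − 3.31×38100 = −20193; K_B = 76172 − 3.31×(1020 + 27800) = −19222.2.
Balance: K_A = K_B − x×(3.31 − 2.88), so x = (K_B − K_A)/(3.31 − 2.88) = 970.8/0.43 = 2260 m.

2260 m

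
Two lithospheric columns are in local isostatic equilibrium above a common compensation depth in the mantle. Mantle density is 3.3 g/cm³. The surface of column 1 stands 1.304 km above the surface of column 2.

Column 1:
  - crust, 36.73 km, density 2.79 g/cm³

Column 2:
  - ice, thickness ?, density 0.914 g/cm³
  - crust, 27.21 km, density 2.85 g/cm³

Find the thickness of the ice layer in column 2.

0.916 km

Take the compensation level at the base of the deeper column (depth z_c below the surface of column 1) and equate Σ ρ_i t_i down to z_c; mantle fills any gap and the z_c terms cancel.
Column 1: 36.73×2.79 + (z_c − 36.73)×3.3
Column 2: 1.304×0 + x×0.914 + 27.21×2.85 + (z_c − 1.304 − 27.21 − x)×3.3
The z_c×3.3 term appears on both sides and cancels. Collect the known terms of each column as K = Σ(ρt)_known − 3.3 × (depth of known layers): K_1 = 102.4767 − 3.3×36.73 = −18.7323; K_2 = 77.5485 − 3.3×(1.304 + 27.21) = −16.5477.
Balance: K_1 = K_2 − x×(3.3 − 0.914), so x = (K_2 − K_1)/(3.3 − 0.914) = 2.1846/2.386 = 0.916 km.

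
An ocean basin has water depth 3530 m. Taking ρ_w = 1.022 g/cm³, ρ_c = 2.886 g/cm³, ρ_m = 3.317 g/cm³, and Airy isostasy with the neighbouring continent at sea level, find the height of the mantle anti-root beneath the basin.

15300 m

For local isostatic compensation: replacing crust with seawater at the top is compensated by replacing crust with mantle at the base: d (ρ_c − ρ_w) = a (ρ_m − ρ_c).
a = d (ρ_c − ρ_w)/(ρ_m − ρ_c) = 3530 m × 1.864/0.431 = 15300 m.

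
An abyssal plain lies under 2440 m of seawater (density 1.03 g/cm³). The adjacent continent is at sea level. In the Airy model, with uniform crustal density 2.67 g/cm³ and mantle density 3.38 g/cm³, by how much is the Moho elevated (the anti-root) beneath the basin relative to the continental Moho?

Isostatic balance requires: replacing crust with seawater at the top is compensated by replacing crust with mantle at the base: d (ρ_c − ρ_w) = a (ρ_m − ρ_c).
a = d (ρ_c − ρ_w)/(ρ_m − ρ_c) = 2440 m × 1.64/0.71 = 5640 m.

5640 m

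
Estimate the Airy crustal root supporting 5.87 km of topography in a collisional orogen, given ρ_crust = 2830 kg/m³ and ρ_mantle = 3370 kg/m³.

By Archimedes' principle applied to the lithosphere: the weight of the topography is balanced by the buoyancy of the root, ρ_c h = (ρ_m − ρ_c) r.
r = h · ρ_c / (ρ_m − ρ_c) = 5.87 km × 2830 / (3370 − 2830) = 30.8 km.

30.8 km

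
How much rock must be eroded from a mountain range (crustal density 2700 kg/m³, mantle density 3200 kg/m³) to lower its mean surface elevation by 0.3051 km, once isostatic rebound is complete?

1.95 km

Net drop Δ = e − u = e − e ρ_c/ρ_m = e (ρ_m − ρ_c)/ρ_m.
e = Δ ρ_m/(ρ_m − ρ_c) = 0.3051 km × 3200/500 = 1.95 km.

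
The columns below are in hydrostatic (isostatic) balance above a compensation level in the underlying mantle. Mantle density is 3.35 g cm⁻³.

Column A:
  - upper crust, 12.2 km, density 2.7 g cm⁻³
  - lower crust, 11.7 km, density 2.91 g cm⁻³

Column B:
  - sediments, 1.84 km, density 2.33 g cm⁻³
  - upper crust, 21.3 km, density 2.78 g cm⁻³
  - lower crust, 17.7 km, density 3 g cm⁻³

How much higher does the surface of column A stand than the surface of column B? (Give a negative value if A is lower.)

For any compensation level in the mantle, the mantle terms cancel and isostasy reduces to e = (Σt_A − Σt_B) − (Σ(ρt)_A − Σ(ρt)_B) / ρ_m.
Σt_A = 23.9 km; Σt_B = 40.84 km; Σ(ρt)_A = 66.987; Σ(ρt)_B = 116.6012 (in km·g cm⁻³).
e = (23.9 − 40.84) − (66.987 − 116.6012) / 3.35 = −2.13 km.

−2.13 km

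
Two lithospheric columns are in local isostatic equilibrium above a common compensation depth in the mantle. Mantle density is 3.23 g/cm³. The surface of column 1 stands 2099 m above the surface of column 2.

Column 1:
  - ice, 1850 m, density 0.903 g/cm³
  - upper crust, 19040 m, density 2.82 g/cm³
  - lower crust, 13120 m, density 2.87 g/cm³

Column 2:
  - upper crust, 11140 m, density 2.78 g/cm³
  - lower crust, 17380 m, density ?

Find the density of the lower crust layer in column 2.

Take the compensation level at the base of the deeper column (depth z_c below the surface of column 1) and equate Σ ρ_i t_i down to z_c; mantle fills any gap and the z_c terms cancel.
Column 1: 1850×0.903 + 19040×2.82 + 13120×2.87 + (z_c − 34010)×3.23
Column 2: 2099×0 + 11140×2.78 + 17380×ρ + (z_c − 2099 − 28520)×3.23
The z_c×3.23 term appears on both sides and cancels. Collect the known terms of each column as K = Σ(ρt)_known − 3.23 × (depth of known layers): K_1 = 93017.75 − 3.23×34010 = −16834.55; K_2 = 30969.2 − 3.23×(2099 + 28520) = −67930.17.
Balance: K_1 = K_2 + 17380×ρ, so ρ = (K_1 − K_2)/17380 = 51095.6/17380 = 2.94 g/cm³.

2.94 g/cm³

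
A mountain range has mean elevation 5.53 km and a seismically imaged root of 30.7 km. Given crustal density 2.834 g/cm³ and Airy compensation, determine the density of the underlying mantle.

3.34 g/cm³

Airy balance: ρ_c h = (ρ_m − ρ_c) r → ρ_m = ρ_c (1 + h/r).
ρ_m = 2.834 × (1 + 5.53 km/30.7 km) = 3.34 g/cm³.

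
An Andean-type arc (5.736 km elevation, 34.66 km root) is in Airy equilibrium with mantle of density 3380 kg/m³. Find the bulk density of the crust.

ρ_c h = (ρ_m − ρ_c) r → ρ_c (h + r) = ρ_m r → ρ_c = ρ_m r / (h + r).
ρ_c = 3380 × 34.66 km / (5.736 km + 34.66 km) = 2900 kg/m³.

2900 kg/m³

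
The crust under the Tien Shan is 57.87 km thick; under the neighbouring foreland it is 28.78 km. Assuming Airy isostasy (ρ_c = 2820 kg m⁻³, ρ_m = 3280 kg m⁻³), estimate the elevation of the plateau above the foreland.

Excess crust Δ = 57.87 km − 28.78 km = 29.09 km, split between elevation h and root r with h + r = Δ.
Airy balance ρ_c h = (ρ_m − ρ_c) r gives r = h ρ_c/(ρ_m − ρ_c), so h (1 + ρ_c/(ρ_m − ρ_c)) = Δ, i.e. h = Δ (ρ_m − ρ_c)/ρ_m.
h = 29.09 km × 460/3280 = 4.08 km.

4.08 km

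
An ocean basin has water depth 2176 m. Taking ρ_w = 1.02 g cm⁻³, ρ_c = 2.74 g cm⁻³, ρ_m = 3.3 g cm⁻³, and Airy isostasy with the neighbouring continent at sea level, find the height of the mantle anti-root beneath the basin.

6680 m

By Archimedes' principle applied to the lithosphere: replacing crust with seawater at the top is compensated by replacing crust with mantle at the base: d (ρ_c − ρ_w) = a (ρ_m − ρ_c).
a = d (ρ_c − ρ_w)/(ρ_m − ρ_c) = 2176 m × 1.72/0.56 = 6680 m.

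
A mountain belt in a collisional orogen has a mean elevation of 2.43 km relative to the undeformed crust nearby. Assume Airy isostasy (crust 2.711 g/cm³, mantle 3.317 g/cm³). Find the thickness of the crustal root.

10.9 km

For local isostatic compensation: the weight of the topography is balanced by the buoyancy of the root, ρ_c h = (ρ_m − ρ_c) r.
r = h · ρ_c / (ρ_m − ρ_c) = 2.43 km × 2.711 / (3.317 − 2.711) = 10.9 km.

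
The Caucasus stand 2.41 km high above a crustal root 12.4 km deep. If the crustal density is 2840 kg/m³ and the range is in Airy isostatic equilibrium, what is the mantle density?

Airy balance: ρ_c h = (ρ_m − ρ_c) r → ρ_m = ρ_c (1 + h/r).
ρ_m = 2840 × (1 + 2.41 km/12.4 km) = 3390 kg/m³.

3390 kg/m³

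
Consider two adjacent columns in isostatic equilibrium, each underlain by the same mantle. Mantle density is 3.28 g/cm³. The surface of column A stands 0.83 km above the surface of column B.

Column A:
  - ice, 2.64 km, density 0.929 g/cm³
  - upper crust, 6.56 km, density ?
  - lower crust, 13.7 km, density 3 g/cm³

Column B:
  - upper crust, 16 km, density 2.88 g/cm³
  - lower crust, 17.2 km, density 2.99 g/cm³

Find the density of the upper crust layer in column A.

Take the compensation level at the base of the deeper column (depth z_c below the surface of column A) and equate Σ ρ_i t_i down to z_c; mantle fills any gap and the z_c terms cancel.
Column A: 2.64×0.929 + 6.56×ρ + 13.7×3 + (z_c − 22.9)×3.28
Column B: 0.83×0 + 16×2.88 + 17.2×2.99 + (z_c − 0.83 − 33.2)×3.28
The z_c×3.28 term appears on both sides and cancels. Collect the known terms of each column as K = Σ(ρt)_known − 3.28 × (depth of known layers): K_A = 43.55256 − 3.28×22.9 = −31.55944; K_B = 97.508 − 3.28×(0.83 + 33.2) = −14.1104.
Balance: K_A + 6.56×ρ = K_B, so ρ = (K_B − K_A)/6.56 = 17.449/6.56 = 2.66 g/cm³.

2.66 g/cm³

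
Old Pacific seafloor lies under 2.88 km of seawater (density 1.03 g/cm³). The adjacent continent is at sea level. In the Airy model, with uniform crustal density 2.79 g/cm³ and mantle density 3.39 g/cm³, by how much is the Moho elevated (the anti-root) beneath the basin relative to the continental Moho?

Balancing pressure at the compensation depth: replacing crust with seawater at the top is compensated by replacing crust with mantle at the base: d (ρ_c − ρ_w) = a (ρ_m − ρ_c).
a = d (ρ_c − ρ_w)/(ρ_m − ρ_c) = 2.88 km × 1.76/0.6 = 8.45 km.

8.45 km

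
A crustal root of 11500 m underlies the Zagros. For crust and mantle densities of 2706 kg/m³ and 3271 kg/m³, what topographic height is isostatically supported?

2400 m

Balancing pressure at the compensation depth: ρ_c h = (ρ_m − ρ_c) r.
h = r (ρ_m − ρ_c) / ρ_c = 11500 m × (3271 − 2706) / 2706 = 2400 m.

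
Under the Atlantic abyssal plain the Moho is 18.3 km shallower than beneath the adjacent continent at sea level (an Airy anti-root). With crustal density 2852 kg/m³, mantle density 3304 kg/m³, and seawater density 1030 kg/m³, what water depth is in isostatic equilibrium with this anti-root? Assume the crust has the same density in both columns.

Replacing a thickness d of crust by seawater at the top must be balanced by replacing crust with mantle at the base: d (ρ_c − ρ_w) = a (ρ_m − ρ_c).
d = a (ρ_m − ρ_c)/(ρ_c − ρ_w) = 18.3 km × 452/1822 = 4.54 km.

4.54 km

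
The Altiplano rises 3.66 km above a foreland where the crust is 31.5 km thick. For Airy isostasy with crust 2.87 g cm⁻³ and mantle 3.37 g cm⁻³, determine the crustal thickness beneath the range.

Root depth r = h ρ_c / (ρ_m − ρ_c) = 3.66 km × 2.87 / 0.5 = 21.01 km.
Total thickness = T + h + r = 31.5 km + 3.66 km + 21.01 km = 56.2 km.

56.2 km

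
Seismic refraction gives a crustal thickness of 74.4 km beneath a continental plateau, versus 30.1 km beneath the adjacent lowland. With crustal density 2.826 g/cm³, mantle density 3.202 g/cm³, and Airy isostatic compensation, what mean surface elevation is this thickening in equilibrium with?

Excess crust Δ = 74.4 km − 30.1 km = 44.3 km, split between elevation h and root r with h + r = Δ.
Airy balance ρ_c h = (ρ_m − ρ_c) r gives r = h ρ_c/(ρ_m − ρ_c), so h (1 + ρ_c/(ρ_m − ρ_c)) = Δ, i.e. h = Δ (ρ_m − ρ_c)/ρ_m.
h = 44.3 km × 0.376/3.202 = 5.2 km.

5.2 km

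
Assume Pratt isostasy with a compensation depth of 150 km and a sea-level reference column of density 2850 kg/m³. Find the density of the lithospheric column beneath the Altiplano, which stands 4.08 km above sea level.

Pratt balance: ρ_ref D = ρ (D + h).
ρ = ρ_ref D/(D + h) = 2850 × 150 km/(150 km + 4.08 km) = 2770 kg/m³.

2770 kg/m³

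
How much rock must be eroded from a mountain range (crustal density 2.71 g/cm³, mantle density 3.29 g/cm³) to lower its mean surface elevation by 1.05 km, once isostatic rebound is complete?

Net drop Δ = e − u = e − e ρ_c/ρ_m = e (ρ_m − ρ_c)/ρ_m.
e = Δ ρ_m/(ρ_m − ρ_c) = 1.05 km × 3.29/0.58 = 5.96 km.

5.96 km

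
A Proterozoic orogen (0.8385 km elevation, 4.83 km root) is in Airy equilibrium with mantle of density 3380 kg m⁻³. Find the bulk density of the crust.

ρ_c h = (ρ_m − ρ_c) r → ρ_c (h + r) = ρ_m r → ρ_c = ρ_m r / (h + r).
ρ_c = 3380 × 4.83 km / (0.8385 km + 4.83 km) = 2880 kg m⁻³.

2880 kg m⁻³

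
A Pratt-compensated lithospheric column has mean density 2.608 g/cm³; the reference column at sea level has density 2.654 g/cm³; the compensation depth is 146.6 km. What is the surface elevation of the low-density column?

2.59 km

ρ_ref D = ρ (D + h) → h = D (ρ_ref − ρ)/ρ.
h = 146.6 km × (2.654 − 2.608)/2.608 = 2.59 km.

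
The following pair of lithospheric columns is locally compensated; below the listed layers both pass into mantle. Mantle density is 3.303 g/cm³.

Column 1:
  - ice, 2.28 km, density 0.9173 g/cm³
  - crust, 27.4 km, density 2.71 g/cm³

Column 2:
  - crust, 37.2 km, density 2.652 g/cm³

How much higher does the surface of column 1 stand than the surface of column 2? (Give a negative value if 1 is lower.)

−0.766 km

For any compensation level in the mantle, the mantle terms cancel and isostasy reduces to e = (Σt_1 − Σt_2) − (Σ(ρt)_1 − Σ(ρt)_2) / ρ_m.
Σt_1 = 29.68 km; Σt_2 = 37.2 km; Σ(ρt)_1 = 76.345444; Σ(ρt)_2 = 98.6544 (in km·g/cm³).
e = (29.68 − 37.2) − (76.345444 − 98.6544) / 3.303 = −0.766 km.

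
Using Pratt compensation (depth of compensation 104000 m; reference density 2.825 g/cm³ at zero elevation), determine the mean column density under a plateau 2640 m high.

2.76 g/cm³

Pratt balance: ρ_ref D = ρ (D + h).
ρ = ρ_ref D/(D + h) = 2.825 × 104000 m/(104000 m + 2640 m) = 2.76 g/cm³.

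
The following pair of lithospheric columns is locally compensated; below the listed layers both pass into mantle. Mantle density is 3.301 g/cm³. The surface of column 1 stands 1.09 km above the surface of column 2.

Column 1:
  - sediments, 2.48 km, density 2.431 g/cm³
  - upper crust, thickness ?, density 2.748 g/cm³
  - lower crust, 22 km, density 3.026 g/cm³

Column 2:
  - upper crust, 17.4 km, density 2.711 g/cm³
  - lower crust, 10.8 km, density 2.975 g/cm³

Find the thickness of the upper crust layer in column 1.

16.6 km

Take the compensation level at the base of the deeper column (depth z_c below the surface of column 1) and equate Σ ρ_i t_i down to z_c; mantle fills any gap and the z_c terms cancel.
Column 1: 2.48×2.431 + x×2.748 + 22×3.026 + (z_c − 24.48 − x)×3.301
Column 2: 1.09×0 + 17.4×2.711 + 10.8×2.975 + (z_c − 1.09 − 28.2)×3.301
The z_c×3.301 term appears on both sides and cancels. Collect the known terms of each column as K = Σ(ρt)_known − 3.301 × (depth of known layers): K_1 = 72.60088 − 3.301×24.48 = −8.2076; K_2 = 79.3014 − 3.301×(1.09 + 28.2) = −17.38489.
Balance: K_1 − x×(3.301 − 2.748) = K_2, so x = (K_1 − K_2)/(3.301 − 2.748) = 9.17729/0.553 = 16.6 km.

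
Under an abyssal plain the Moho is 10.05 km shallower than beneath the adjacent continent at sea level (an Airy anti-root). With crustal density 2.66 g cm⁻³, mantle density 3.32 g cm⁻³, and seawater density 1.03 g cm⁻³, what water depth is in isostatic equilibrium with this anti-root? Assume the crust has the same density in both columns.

4.07 km

Replacing a thickness d of crust by seawater at the top must be balanced by replacing crust with mantle at the base: d (ρ_c − ρ_w) = a (ρ_m − ρ_c).
d = a (ρ_m − ρ_c)/(ρ_c − ρ_w) = 10.05 km × 0.66/1.63 = 4.07 km.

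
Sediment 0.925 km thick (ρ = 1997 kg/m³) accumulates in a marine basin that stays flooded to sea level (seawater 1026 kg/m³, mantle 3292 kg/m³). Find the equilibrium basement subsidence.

Submarine loading: the sediment displaces seawater, and the subsidence is in turn flooded, so s (ρ_m − ρ_w) = t (ρ_sed − ρ_w).
s = 0.925 km × (1997 − 1026) / (3292 − 1026) = 0.396 km.

0.396 km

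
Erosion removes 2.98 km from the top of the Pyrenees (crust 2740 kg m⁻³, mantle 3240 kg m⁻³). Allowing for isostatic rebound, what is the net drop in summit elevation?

0.46 km

Rebound u = e ρ_c/ρ_m = 2.98 km × 2740/3240 = 2.52 km.
Net surface drop = e − u = 2.98 km − 2.52 km = e (ρ_m − ρ_c)/ρ_m = 0.46 km.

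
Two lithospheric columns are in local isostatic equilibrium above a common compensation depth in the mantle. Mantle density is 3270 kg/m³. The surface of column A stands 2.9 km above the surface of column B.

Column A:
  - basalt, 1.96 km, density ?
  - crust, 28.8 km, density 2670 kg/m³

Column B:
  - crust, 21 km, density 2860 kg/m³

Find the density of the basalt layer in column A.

Take the compensation level at the base of the deeper column (depth z_c below the surface of column A) and equate Σ ρ_i t_i down to z_c; mantle fills any gap and the z_c terms cancel.
Column A: 1.96×ρ + 28.8×2670 + (z_c − 30.76)×3270
Column B: 2.9×0 + 21×2860 + (z_c − 2.9 − 21)×3270
The z_c×3270 term appears on both sides and cancels. Collect the known terms of each column as K = Σ(ρt)_known − 3270 × (depth of known layers): K_A = 76896 − 3270×30.76 = −23689.2; K_B = 60060 − 3270×(2.9 + 21) = −18093.
Balance: K_A + 1.96×ρ = K_B, so ρ = (K_B − K_A)/1.96 = 5596.2/1.96 = 2860 kg/m³.

2860 kg/m³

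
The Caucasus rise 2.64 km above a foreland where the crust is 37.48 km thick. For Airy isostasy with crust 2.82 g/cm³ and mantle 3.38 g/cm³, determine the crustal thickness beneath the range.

Root depth r = h ρ_c / (ρ_m − ρ_c) = 2.64 km × 2.82 / 0.56 = 13.29 km.
Total thickness = T + h + r = 37.48 km + 2.64 km + 13.29 km = 53.4 km.

53.4 km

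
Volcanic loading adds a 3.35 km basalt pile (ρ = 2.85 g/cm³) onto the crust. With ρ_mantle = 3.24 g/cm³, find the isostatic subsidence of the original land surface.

2.95 km

Subaerial loading: s = t ρ_load / ρ_m.
s = 3.35 km × 2.85/3.24 = 2.95 km.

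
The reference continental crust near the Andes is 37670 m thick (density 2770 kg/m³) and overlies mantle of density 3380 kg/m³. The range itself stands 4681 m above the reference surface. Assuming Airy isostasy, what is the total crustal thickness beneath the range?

63600 m

Root depth r = h ρ_c / (ρ_m − ρ_c) = 4681 m × 2770 / 610 = 21260 m.
Total thickness = T + h + r = 37670 m + 4681 m + 21260 m = 63600 m.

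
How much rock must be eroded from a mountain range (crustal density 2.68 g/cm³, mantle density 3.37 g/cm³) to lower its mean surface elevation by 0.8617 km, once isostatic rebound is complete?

Net drop Δ = e − u = e − e ρ_c/ρ_m = e (ρ_m − ρ_c)/ρ_m.
e = Δ ρ_m/(ρ_m − ρ_c) = 0.8617 km × 3.37/0.69 = 4.21 km.

4.21 km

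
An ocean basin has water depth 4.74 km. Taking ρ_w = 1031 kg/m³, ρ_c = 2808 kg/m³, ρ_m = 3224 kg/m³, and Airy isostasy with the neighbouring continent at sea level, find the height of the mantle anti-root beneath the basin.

Balancing pressure at the compensation depth: replacing crust with seawater at the top is compensated by replacing crust with mantle at the base: d (ρ_c − ρ_w) = a (ρ_m − ρ_c).
a = d (ρ_c − ρ_w)/(ρ_m − ρ_c) = 4.74 km × 1777/416 = 20.2 km.

20.2 km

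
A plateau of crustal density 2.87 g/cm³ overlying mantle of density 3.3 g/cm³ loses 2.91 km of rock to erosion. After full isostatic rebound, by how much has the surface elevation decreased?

Rebound u = e ρ_c/ρ_m = 2.91 km × 2.87/3.3 = 2.531 km.
Net surface drop = e − u = 2.91 km − 2.531 km = e (ρ_m − ρ_c)/ρ_m = 0.379 km.

0.379 km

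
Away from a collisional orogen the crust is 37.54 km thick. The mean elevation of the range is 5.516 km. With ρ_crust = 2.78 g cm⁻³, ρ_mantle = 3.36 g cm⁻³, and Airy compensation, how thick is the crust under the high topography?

69.5 km

Root depth r = h ρ_c / (ρ_m − ρ_c) = 5.516 km × 2.78 / 0.58 = 26.44 km.
Total thickness = T + h + r = 37.54 km + 5.516 km + 26.44 km = 69.5 km.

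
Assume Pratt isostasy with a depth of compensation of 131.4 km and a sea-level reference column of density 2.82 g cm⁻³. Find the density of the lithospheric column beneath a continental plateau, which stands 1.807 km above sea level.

2.78 g cm⁻³

Pratt balance: ρ_ref D = ρ (D + h).
ρ = ρ_ref D/(D + h) = 2.82 × 131.4 km/(131.4 km + 1.807 km) = 2.78 g cm⁻³.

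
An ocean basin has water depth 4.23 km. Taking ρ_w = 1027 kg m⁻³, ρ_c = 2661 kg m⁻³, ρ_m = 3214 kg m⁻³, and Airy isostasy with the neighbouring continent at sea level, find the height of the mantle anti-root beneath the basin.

12.5 km

Equating mass per unit area of the two columns: replacing crust with seawater at the top is compensated by replacing crust with mantle at the base: d (ρ_c − ρ_w) = a (ρ_m − ρ_c).
a = d (ρ_c − ρ_w)/(ρ_m − ρ_c) = 4.23 km × 1634/553 = 12.5 km.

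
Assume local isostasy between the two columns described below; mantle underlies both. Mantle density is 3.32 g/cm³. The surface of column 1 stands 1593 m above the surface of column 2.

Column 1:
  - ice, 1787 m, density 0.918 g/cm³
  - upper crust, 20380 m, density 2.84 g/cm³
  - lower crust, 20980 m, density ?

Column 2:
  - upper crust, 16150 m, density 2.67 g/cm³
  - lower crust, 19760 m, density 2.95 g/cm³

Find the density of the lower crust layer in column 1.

2.89 g/cm³

Take the compensation level at the base of the deeper column (depth z_c below the surface of column 1) and equate Σ ρ_i t_i down to z_c; mantle fills any gap and the z_c terms cancel.
Column 1: 1787×0.918 + 20380×2.84 + 20980×ρ + (z_c − 43147)×3.32
Column 2: 1593×0 + 16150×2.67 + 19760×2.95 + (z_c − 1593 − 35910)×3.32
The z_c×3.32 term appears on both sides and cancels. Collect the known terms of each column as K = Σ(ρt)_known − 3.32 × (depth of known layers): K_1 = 59519.666 − 3.32×43147 = −83728.374; K_2 = 101412.5 − 3.32×(1593 + 35910) = −23097.46.
Balance: K_1 + 20980×ρ = K_2, so ρ = (K_2 − K_1)/20980 = 60630.9/20980 = 2.89 g/cm³.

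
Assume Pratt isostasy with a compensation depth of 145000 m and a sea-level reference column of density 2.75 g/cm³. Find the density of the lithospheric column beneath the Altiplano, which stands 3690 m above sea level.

Pratt balance: ρ_ref D = ρ (D + h).
ρ = ρ_ref D/(D + h) = 2.75 × 145000 m/(145000 m + 3690 m) = 2.68 g/cm³.

2.68 g/cm³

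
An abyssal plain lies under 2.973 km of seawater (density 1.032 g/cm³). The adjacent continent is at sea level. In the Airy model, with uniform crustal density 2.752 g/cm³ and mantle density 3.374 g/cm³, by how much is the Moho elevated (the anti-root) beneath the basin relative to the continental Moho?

Balancing pressure at the compensation depth: replacing crust with seawater at the top is compensated by replacing crust with mantle at the base: d (ρ_c − ρ_w) = a (ρ_m − ρ_c).
a = d (ρ_c − ρ_w)/(ρ_m − ρ_c) = 2.973 km × 1.72/0.622 = 8.22 km.

8.22 km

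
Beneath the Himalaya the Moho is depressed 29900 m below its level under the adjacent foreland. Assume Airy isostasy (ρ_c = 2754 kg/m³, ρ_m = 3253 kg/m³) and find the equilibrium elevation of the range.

5420 m

In Airy isostatic equilibrium: ρ_c h = (ρ_m − ρ_c) r.
h = r (ρ_m − ρ_c) / ρ_c = 29900 m × (3253 − 2754) / 2754 = 5420 m.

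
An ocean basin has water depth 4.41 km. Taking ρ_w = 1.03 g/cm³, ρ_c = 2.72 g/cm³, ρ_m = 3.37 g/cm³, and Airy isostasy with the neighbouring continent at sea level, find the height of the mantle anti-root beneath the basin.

11.5 km

By Archimedes' principle applied to the lithosphere: replacing crust with seawater at the top is compensated by replacing crust with mantle at the base: d (ρ_c − ρ_w) = a (ρ_m − ρ_c).
a = d (ρ_c − ρ_w)/(ρ_m − ρ_c) = 4.41 km × 1.69/0.65 = 11.5 km.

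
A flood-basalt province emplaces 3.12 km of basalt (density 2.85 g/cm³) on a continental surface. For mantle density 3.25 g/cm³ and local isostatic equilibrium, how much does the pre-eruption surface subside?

Subaerial loading: s = t ρ_load / ρ_m.
s = 3.12 km × 2.85/3.25 = 2.74 km.

2.74 km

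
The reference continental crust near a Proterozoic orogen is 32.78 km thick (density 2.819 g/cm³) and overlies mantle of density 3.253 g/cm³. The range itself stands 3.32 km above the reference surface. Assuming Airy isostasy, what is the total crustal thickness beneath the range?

Root depth r = h ρ_c / (ρ_m − ρ_c) = 3.32 km × 2.819 / 0.434 = 21.56 km.
Total thickness = T + h + r = 32.78 km + 3.32 km + 21.56 km = 57.7 km.

57.7 km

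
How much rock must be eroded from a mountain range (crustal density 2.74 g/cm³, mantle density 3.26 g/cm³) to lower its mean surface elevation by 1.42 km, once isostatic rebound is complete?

8.9 km

Net drop Δ = e − u = e − e ρ_c/ρ_m = e (ρ_m − ρ_c)/ρ_m.
e = Δ ρ_m/(ρ_m − ρ_c) = 1.42 km × 3.26/0.52 = 8.9 km.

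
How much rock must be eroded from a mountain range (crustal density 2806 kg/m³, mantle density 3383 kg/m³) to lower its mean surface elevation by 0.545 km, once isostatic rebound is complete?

3.2 km

Net drop Δ = e − u = e − e ρ_c/ρ_m = e (ρ_m − ρ_c)/ρ_m.
e = Δ ρ_m/(ρ_m − ρ_c) = 0.545 km × 3383/577 = 3.2 km.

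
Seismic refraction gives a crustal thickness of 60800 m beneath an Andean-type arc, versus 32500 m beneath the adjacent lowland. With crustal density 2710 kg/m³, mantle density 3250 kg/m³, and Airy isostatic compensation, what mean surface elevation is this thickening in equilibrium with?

4700 m

Excess crust Δ = 60800 m − 32500 m = 28300 m, split between elevation h and root r with h + r = Δ.
Airy balance ρ_c h = (ρ_m − ρ_c) r gives r = h ρ_c/(ρ_m − ρ_c), so h (1 + ρ_c/(ρ_m − ρ_c)) = Δ, i.e. h = Δ (ρ_m − ρ_c)/ρ_m.
h = 28300 m × 540/3250 = 4700 m.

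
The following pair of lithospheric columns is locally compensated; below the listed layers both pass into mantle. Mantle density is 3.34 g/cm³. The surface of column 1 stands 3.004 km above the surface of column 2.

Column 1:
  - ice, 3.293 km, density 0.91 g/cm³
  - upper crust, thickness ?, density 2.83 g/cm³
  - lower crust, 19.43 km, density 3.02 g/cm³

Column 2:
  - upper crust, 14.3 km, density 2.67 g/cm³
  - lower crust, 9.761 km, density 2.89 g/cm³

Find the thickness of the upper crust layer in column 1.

19.2 km

Take the compensation level at the base of the deeper column (depth z_c below the surface of column 1) and equate Σ ρ_i t_i down to z_c; mantle fills any gap and the z_c terms cancel.
Column 1: 3.293×0.91 + x×2.83 + 19.43×3.02 + (z_c − 22.723 − x)×3.34
Column 2: 3.004×0 + 14.3×2.67 + 9.761×2.89 + (z_c − 3.004 − 24.061)×3.34
The z_c×3.34 term appears on both sides and cancels. Collect the known terms of each column as K = Σ(ρt)_known − 3.34 × (depth of known layers): K_1 = 61.67523 − 3.34×22.723 = −14.21959; K_2 = 66.39029 − 3.34×(3.004 + 24.061) = −24.00681.
Balance: K_1 − x×(3.34 − 2.83) = K_2, so x = (K_1 − K_2)/(3.34 − 2.83) = 9.78722/0.51 = 19.2 km.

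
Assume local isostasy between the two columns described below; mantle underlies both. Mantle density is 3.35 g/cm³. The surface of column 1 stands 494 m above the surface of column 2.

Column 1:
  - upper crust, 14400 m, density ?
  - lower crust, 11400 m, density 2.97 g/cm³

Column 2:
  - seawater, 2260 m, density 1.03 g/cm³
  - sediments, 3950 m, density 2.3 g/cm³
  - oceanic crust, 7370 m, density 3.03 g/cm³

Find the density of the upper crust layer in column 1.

Take the compensation level at the base of the deeper column (depth z_c below the surface of column 1) and equate Σ ρ_i t_i down to z_c; mantle fills any gap and the z_c terms cancel.
Column 1: 14400×ρ + 11400×2.97 + (z_c − 25800)×3.35
Column 2: 494×0 + 2260×1.03 + 3950×2.3 + 7370×3.03 + (z_c − 494 − 13580)×3.35
The z_c×3.35 term appears on both sides and cancels. Collect the known terms of each column as K = Σ(ρt)_known − 3.35 × (depth of known layers): K_1 = 33858 − 3.35×25800 = −52572; K_2 = 33743.9 − 3.35×(494 + 13580) = −13404.
Balance: K_1 + 14400×ρ = K_2, so ρ = (K_2 − K_1)/14400 = 39168/14400 = 2.72 g/cm³.

2.72 g/cm³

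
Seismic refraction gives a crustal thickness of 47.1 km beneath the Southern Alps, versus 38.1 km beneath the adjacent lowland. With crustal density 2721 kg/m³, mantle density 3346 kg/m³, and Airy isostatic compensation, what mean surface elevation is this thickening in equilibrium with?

1.68 km

Excess crust Δ = 47.1 km − 38.1 km = 9 km, split between elevation h and root r with h + r = Δ.
Airy balance ρ_c h = (ρ_m − ρ_c) r gives r = h ρ_c/(ρ_m − ρ_c), so h (1 + ρ_c/(ρ_m − ρ_c)) = Δ, i.e. h = Δ (ρ_m − ρ_c)/ρ_m.
h = 9 km × 625/3346 = 1.68 km.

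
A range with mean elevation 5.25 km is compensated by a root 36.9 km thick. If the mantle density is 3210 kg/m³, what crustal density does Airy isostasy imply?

ρ_c h = (ρ_m − ρ_c) r → ρ_c (h + r) = ρ_m r → ρ_c = ρ_m r / (h + r).
ρ_c = 3210 × 36.9 km / (5.25 km + 36.9 km) = 2810 kg/m³.

2810 kg/m³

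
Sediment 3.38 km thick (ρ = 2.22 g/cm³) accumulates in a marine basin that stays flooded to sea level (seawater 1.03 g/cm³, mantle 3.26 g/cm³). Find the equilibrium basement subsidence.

Submarine loading: the sediment displaces seawater, and the subsidence is in turn flooded, so s (ρ_m − ρ_w) = t (ρ_sed − ρ_w).
s = 3.38 km × (2.22 − 1.03) / (3.26 − 1.03) = 1.8 km.

1.8 km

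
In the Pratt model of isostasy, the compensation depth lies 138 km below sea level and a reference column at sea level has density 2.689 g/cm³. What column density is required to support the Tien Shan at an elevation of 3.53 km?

2.62 g/cm³

Pratt balance: ρ_ref D = ρ (D + h).
ρ = ρ_ref D/(D + h) = 2.689 × 138 km/(138 km + 3.53 km) = 2.62 g/cm³.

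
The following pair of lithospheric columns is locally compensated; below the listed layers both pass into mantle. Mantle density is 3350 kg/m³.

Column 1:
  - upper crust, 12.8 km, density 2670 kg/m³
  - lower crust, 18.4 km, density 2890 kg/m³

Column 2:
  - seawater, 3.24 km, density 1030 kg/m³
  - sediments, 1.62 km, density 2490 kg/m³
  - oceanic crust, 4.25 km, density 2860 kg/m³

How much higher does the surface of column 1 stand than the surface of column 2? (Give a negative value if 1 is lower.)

1.84 km

For any compensation level in the mantle, the mantle terms cancel and isostasy reduces to e = (Σt_1 − Σt_2) − (Σ(ρt)_1 − Σ(ρt)_2) / ρ_m.
Σt_1 = 31.2 km; Σt_2 = 9.11 km; Σ(ρt)_1 = 87352; Σ(ρt)_2 = 19526 (in km·kg/m³).
e = (31.2 − 9.11) − (87352 − 19526) / 3350 = 1.84 km.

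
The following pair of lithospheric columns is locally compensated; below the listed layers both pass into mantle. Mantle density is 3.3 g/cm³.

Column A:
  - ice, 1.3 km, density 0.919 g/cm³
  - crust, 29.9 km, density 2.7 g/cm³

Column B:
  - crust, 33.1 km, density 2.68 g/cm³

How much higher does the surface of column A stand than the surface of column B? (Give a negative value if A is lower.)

0.156 km

For any compensation level in the mantle, the mantle terms cancel and isostasy reduces to e = (Σt_A − Σt_B) − (Σ(ρt)_A − Σ(ρt)_B) / ρ_m.
Σt_A = 31.2 km; Σt_B = 33.1 km; Σ(ρt)_A = 81.9247; Σ(ρt)_B = 88.708 (in km·g/cm³).
e = (31.2 − 33.1) − (81.9247 − 88.708) / 3.3 = 0.156 km.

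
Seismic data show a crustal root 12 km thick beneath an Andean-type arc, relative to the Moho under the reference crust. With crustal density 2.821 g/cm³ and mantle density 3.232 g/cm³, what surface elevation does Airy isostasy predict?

1.75 km

In Airy isostatic equilibrium: ρ_c h = (ρ_m − ρ_c) r.
h = r (ρ_m − ρ_c) / ρ_c = 12 km × (3.232 − 2.821) / 2.821 = 1.75 km.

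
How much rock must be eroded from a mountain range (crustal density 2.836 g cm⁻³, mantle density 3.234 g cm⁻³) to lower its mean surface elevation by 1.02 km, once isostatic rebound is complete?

8.29 km

Net drop Δ = e − u = e − e ρ_c/ρ_m = e (ρ_m − ρ_c)/ρ_m.
e = Δ ρ_m/(ρ_m − ρ_c) = 1.02 km × 3.234/0.398 = 8.29 km.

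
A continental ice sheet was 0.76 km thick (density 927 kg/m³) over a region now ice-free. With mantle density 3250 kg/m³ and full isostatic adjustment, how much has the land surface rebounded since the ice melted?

0.217 km

Removing the load lets mantle flow back in; uplift u satisfies ρ_ice t = ρ_m u.
u = t ρ_ice/ρ_m = 0.76 km × 927/3250 = 0.217 km.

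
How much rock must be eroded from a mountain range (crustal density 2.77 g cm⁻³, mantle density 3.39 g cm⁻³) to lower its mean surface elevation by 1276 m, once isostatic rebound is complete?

Net drop Δ = e − u = e − e ρ_c/ρ_m = e (ρ_m − ρ_c)/ρ_m.
e = Δ ρ_m/(ρ_m − ρ_c) = 1276 m × 3.39/0.62 = 6980 m.

6980 m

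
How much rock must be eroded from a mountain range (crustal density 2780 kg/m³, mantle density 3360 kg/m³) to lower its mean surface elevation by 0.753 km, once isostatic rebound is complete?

Net drop Δ = e − u = e − e ρ_c/ρ_m = e (ρ_m − ρ_c)/ρ_m.
e = Δ ρ_m/(ρ_m − ρ_c) = 0.753 km × 3360/580 = 4.36 km.

4.36 km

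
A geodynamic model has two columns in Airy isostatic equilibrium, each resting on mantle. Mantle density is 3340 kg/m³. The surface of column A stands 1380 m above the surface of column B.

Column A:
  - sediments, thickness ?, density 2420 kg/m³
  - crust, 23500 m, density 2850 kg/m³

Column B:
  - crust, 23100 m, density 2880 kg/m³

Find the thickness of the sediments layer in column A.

4040 m

Take the compensation level at the base of the deeper column (depth z_c below the surface of column A) and equate Σ ρ_i t_i down to z_c; mantle fills any gap and the z_c terms cancel.
Column A: x×2420 + 23500×2850 + (z_c − 23500 − x)×3340
Column B: 1380×0 + 23100×2880 + (z_c − 1380 − 23100)×3340
The z_c×3340 term appears on both sides and cancels. Collect the known terms of each column as K = Σ(ρt)_known − 3340 × (depth of known layers): K_A = 66975000 − 3340×23500 = −11515000; K_B = 66528000 − 3340×(1380 + 23100) = −15235200.
Balance: K_A − x×(3340 − 2420) = K_B, so x = (K_A − K_B)/(3340 − 2420) = 3720200/920 = 4040 m.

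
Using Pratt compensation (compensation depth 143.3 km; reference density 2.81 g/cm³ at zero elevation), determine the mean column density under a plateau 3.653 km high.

Pratt balance: ρ_ref D = ρ (D + h).
ρ = ρ_ref D/(D + h) = 2.81 × 143.3 km/(143.3 km + 3.653 km) = 2.74 g/cm³.

2.74 g/cm³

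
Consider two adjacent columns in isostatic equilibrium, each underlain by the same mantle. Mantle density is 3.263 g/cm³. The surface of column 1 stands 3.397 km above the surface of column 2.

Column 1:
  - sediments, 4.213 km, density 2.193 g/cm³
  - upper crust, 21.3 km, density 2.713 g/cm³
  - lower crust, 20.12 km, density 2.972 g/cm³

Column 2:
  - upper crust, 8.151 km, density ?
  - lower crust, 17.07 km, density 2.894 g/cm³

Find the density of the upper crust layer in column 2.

2.69 g/cm³

Take the compensation level at the base of the deeper column (depth z_c below the surface of column 1) and equate Σ ρ_i t_i down to z_c; mantle fills any gap and the z_c terms cancel.
Column 1: 4.213×2.193 + 21.3×2.713 + 20.12×2.972 + (z_c − 45.633)×3.263
Column 2: 3.397×0 + 8.151×ρ + 17.07×2.894 + (z_c − 3.397 − 25.221)×3.263
The z_c×3.263 term appears on both sides and cancels. Collect the known terms of each column as K = Σ(ρt)_known − 3.263 × (depth of known layers): K_1 = 126.822649 − 3.263×45.633 = −22.07783; K_2 = 49.40058 − 3.263×(3.397 + 25.221) = −43.979954.
Balance: K_1 = K_2 + 8.151×ρ, so ρ = (K_1 − K_2)/8.151 = 21.9021/8.151 = 2.69 g/cm³.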